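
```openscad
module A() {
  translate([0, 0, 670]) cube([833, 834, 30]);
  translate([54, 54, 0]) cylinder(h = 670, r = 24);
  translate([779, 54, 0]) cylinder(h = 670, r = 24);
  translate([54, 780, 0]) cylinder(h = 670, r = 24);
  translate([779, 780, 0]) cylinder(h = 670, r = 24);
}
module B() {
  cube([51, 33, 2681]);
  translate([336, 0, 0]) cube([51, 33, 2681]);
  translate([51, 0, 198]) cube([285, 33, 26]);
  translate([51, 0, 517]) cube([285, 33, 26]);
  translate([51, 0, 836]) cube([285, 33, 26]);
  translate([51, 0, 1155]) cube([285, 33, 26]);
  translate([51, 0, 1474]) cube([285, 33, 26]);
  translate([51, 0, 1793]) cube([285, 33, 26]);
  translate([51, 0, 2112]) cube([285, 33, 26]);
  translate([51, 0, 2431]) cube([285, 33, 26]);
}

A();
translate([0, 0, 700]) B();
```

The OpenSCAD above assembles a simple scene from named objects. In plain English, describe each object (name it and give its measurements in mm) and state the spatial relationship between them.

A is a table with a 833×834 mm rectangular top, 30 mm thick, top surface at z = 700 mm, supported by four round legs of 48 mm diameter, each leg's bounding box inset 30 mm from the nearest pair of top edges, running from the floor.

B is a wooden ladder with two side rails of 51×33 mm section and 2681 mm height, set 387 mm apart overall. Between them run 8 rectangular rungs (33 mm deep, 26 mm thick), front faces flush with the rails' −y face. The bottom of the first rung is 198 mm above the floor and each subsequent rung is 319 mm higher than the one below.

The ladder is on top of the table.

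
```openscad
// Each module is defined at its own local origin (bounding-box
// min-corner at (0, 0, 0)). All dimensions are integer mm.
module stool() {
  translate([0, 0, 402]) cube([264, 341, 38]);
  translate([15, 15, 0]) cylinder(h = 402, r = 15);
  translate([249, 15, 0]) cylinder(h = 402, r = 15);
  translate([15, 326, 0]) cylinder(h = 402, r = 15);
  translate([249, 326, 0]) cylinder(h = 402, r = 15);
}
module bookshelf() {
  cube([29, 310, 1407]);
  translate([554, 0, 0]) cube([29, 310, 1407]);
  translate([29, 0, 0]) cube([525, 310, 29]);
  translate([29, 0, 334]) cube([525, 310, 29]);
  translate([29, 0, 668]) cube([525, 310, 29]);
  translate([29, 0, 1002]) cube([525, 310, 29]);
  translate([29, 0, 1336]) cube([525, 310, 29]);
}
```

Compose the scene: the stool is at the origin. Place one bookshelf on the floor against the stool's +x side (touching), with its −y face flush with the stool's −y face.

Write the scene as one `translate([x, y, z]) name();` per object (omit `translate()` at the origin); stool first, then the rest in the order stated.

stool();
translate([264, 0, 0]) bookshelf();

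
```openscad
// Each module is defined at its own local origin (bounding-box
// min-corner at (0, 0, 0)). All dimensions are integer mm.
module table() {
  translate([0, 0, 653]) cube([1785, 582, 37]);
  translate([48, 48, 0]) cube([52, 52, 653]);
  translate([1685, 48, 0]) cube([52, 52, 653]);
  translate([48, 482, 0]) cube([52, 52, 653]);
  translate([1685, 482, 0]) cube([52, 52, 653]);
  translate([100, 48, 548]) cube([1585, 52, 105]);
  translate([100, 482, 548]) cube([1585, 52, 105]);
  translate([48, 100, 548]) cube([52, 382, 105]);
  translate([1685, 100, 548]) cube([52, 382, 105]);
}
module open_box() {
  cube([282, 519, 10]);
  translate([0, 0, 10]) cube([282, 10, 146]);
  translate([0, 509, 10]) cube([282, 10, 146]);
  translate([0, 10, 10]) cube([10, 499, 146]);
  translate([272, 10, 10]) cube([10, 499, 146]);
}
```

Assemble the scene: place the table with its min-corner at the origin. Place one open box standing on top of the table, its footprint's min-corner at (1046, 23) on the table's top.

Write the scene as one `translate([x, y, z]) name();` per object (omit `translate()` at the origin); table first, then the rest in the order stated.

table();
translate([1046, 23, 690]) open_box();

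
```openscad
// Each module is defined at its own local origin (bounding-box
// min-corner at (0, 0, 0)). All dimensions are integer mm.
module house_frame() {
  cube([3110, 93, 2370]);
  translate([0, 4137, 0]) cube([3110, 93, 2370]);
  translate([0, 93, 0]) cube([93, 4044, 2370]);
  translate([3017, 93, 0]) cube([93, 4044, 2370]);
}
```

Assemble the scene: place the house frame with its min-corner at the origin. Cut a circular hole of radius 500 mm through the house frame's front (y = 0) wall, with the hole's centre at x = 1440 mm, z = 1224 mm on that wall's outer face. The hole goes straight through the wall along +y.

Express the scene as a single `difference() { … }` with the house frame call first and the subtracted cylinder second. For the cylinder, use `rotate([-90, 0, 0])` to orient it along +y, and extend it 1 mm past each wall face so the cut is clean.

difference() {
  house_frame();
  translate([1440, -1, 1224]) rotate([-90, 0, 0]) cylinder(h = 95, r = 500);
}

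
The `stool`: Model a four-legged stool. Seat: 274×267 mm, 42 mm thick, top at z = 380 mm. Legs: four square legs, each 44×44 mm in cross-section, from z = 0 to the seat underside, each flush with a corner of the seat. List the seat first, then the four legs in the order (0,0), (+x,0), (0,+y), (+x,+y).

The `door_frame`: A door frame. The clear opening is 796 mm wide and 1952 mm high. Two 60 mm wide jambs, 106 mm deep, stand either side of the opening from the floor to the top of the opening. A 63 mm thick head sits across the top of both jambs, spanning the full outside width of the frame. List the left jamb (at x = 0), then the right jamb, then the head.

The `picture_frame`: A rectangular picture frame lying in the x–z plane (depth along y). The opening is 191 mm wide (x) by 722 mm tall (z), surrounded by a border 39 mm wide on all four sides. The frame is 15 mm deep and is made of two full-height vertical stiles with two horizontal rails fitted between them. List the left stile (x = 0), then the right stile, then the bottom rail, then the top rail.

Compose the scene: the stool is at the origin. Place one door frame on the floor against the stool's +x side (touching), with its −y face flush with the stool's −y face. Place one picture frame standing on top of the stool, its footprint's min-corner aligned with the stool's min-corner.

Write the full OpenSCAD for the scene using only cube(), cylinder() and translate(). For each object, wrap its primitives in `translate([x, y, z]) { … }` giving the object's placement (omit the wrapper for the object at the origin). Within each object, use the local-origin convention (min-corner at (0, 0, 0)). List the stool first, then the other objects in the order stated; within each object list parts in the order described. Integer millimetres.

translate([0, 0, 338]) cube([274, 267, 42]);
cube([44, 44, 338]);
translate([230, 0, 0]) cube([44, 44, 338]);
translate([0, 223, 0]) cube([44, 44, 338]);
translate([230, 223, 0]) cube([44, 44, 338]);
translate([274, 0, 0]) {
  cube([60, 106, 1952]);
  translate([856, 0, 0]) cube([60, 106, 1952]);
  translate([0, 0, 1952]) cube([916, 106, 63]);
}
translate([0, 0, 380]) {
  cube([39, 15, 800]);
  translate([230, 0, 0]) cube([39, 15, 800]);
  translate([39, 0, 0]) cube([191, 15, 39]);
  translate([39, 0, 761]) cube([191, 15, 39]);
}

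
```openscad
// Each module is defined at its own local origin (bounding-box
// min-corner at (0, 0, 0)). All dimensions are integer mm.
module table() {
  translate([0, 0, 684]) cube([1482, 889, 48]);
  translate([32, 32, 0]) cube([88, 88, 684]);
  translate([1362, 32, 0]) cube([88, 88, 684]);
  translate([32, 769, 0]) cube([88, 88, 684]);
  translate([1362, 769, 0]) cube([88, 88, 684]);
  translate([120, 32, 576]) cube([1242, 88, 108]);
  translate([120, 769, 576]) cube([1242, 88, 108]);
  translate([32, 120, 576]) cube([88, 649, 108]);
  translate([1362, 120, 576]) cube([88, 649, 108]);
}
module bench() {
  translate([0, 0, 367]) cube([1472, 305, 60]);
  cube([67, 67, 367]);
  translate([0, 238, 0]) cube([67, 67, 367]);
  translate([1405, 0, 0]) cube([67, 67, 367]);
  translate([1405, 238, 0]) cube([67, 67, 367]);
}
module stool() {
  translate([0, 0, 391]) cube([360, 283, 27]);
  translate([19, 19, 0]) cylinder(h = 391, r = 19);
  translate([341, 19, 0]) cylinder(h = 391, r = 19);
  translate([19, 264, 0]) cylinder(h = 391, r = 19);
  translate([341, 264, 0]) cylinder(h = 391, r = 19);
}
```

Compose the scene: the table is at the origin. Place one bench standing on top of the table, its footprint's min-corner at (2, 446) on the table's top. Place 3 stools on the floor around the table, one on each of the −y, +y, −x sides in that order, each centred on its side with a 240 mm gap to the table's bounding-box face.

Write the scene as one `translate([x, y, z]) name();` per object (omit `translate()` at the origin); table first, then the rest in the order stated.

table();
translate([2, 446, 732]) bench();
translate([561, -523, 0]) stool();
translate([561, 1129, 0]) stool();
translate([-600, 303, 0]) stool();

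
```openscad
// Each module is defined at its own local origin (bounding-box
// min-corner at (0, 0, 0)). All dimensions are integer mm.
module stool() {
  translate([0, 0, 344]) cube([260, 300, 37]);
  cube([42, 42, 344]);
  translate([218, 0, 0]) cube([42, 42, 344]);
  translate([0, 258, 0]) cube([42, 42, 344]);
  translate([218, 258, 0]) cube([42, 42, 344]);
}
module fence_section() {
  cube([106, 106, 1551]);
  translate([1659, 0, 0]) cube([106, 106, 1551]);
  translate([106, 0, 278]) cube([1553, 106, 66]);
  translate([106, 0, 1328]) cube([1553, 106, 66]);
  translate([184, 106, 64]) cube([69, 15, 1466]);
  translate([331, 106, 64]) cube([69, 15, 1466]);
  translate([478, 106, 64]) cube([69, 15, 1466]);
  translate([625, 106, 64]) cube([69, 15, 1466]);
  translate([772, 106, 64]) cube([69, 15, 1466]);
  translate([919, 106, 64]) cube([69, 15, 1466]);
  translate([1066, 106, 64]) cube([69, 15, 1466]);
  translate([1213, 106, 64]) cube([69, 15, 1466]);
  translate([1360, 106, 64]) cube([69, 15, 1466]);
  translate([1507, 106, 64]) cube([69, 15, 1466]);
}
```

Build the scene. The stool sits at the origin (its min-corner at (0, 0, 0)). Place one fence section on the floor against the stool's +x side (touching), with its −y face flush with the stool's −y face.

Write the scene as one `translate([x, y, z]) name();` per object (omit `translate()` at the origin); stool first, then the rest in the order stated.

stool();
translate([260, 0, 0]) fence_section();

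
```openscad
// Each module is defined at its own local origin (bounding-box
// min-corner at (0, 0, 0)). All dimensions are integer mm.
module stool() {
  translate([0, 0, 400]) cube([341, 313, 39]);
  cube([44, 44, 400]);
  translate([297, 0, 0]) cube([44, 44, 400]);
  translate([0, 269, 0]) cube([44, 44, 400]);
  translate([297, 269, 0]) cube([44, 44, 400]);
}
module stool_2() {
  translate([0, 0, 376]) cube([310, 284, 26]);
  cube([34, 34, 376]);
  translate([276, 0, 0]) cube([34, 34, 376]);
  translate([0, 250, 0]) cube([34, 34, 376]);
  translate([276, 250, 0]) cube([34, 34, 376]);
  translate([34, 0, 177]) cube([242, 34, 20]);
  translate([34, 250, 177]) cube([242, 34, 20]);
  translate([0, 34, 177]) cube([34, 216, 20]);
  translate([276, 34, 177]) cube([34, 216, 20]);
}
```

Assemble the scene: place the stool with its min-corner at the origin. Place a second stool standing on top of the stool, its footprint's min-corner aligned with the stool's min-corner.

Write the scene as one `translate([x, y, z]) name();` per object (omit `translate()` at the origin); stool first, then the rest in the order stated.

stool();
translate([0, 0, 439]) stool_2();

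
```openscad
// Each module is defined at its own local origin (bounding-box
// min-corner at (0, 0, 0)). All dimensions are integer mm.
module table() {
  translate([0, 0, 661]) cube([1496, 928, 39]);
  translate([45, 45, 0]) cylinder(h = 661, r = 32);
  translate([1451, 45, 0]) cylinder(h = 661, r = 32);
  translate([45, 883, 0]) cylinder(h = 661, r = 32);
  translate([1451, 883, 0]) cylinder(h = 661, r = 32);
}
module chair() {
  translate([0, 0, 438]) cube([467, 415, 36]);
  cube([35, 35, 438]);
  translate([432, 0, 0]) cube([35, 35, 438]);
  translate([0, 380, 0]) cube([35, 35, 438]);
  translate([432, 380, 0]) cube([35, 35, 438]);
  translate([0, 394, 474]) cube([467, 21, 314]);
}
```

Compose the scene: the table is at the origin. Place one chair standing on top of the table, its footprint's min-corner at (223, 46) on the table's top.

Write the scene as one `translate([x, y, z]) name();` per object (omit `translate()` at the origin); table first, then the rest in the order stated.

table();
translate([223, 46, 700]) chair();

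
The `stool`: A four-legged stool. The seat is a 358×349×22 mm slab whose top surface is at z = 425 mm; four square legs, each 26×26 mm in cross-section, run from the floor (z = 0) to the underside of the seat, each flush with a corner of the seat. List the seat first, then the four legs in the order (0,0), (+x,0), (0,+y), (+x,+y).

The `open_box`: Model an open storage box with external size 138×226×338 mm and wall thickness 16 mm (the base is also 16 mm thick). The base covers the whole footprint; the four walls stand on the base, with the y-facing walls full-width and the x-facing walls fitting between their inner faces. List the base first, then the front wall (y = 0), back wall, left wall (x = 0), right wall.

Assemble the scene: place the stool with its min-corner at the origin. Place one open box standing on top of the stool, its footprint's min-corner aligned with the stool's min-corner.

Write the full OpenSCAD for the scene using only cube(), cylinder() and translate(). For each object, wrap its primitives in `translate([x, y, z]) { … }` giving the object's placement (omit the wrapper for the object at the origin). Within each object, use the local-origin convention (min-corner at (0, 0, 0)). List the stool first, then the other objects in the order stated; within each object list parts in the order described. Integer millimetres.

translate([0, 0, 403]) cube([358, 349, 22]);
cube([26, 26, 403]);
translate([332, 0, 0]) cube([26, 26, 403]);
translate([0, 323, 0]) cube([26, 26, 403]);
translate([332, 323, 0]) cube([26, 26, 403]);
translate([0, 0, 425]) {
  cube([138, 226, 16]);
  translate([0, 0, 16]) cube([138, 16, 322]);
  translate([0, 210, 16]) cube([138, 16, 322]);
  translate([0, 16, 16]) cube([16, 194, 322]);
  translate([122, 16, 16]) cube([16, 194, 322]);
}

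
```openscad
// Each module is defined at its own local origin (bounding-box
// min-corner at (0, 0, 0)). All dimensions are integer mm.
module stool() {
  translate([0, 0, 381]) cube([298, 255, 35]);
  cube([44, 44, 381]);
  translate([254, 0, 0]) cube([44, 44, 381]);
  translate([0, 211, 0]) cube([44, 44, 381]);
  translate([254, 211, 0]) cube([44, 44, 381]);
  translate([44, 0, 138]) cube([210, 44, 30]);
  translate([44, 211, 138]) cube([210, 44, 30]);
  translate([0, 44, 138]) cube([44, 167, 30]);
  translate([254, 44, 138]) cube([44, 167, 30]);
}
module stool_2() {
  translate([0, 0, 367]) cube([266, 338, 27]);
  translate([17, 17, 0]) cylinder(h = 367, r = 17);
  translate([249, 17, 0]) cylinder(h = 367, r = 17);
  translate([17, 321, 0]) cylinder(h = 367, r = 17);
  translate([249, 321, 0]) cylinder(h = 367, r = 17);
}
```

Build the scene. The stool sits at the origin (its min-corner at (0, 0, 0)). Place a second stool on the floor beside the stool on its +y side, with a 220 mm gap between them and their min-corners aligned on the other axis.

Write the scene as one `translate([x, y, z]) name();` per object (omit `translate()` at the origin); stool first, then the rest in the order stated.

stool();
translate([0, 475, 0]) stool_2();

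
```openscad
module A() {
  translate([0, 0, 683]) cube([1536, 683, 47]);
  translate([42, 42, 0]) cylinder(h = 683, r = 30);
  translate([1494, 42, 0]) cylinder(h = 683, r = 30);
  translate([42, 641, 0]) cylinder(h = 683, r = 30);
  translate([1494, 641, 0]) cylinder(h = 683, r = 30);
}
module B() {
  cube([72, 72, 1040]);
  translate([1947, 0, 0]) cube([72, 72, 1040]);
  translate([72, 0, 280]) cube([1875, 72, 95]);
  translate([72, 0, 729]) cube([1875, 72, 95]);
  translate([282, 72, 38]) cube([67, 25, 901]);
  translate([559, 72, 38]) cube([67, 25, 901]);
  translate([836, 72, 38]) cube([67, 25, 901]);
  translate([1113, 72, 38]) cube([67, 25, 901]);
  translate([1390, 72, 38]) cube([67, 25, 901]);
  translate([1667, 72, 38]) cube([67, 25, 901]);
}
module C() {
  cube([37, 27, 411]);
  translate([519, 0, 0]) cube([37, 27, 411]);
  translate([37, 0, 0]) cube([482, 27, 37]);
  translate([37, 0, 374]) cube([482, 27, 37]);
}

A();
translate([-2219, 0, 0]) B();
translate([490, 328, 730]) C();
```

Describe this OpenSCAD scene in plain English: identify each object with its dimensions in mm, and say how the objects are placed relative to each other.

A is a table: top 1536 mm (x) × 683 mm (y), 47 mm thick, upper face at z = 730 mm, on four round legs of 60 mm diameter, each leg's bounding box inset 12 mm from the nearest pair of top edges, running from z = 0 to the bottom of the top.

B is a fence section. Two 72×72 mm posts, 1040 mm tall, stand on the floor with a clear span of 1875 mm between their inner faces. Two horizontal rails of 72×95 mm section span the gap between the posts with their undersides at z = 280 mm and z = 729 mm, flush with the posts' −y face. 6 pickets, each 67 mm wide, 25 mm thick and 901 mm tall, are fixed to the +y face of the rails with their bottoms at z = 38 mm, evenly spaced across the span with equal gaps (rounded down to the nearest mm) at the −x end and between each pair — any rounding remainder accumulates at the +x end.

C is a rectangular picture frame lying in the x–z plane (depth along y). The opening is 482 mm wide (x) by 337 mm tall (z), surrounded by a border 37 mm wide on all four sides. The frame is 27 mm deep and is made of two full-height vertical stiles with two horizontal rails fitted between them.

The fence section is on the floor beside the table on its −x side. The picture frame is on top of the table, centred.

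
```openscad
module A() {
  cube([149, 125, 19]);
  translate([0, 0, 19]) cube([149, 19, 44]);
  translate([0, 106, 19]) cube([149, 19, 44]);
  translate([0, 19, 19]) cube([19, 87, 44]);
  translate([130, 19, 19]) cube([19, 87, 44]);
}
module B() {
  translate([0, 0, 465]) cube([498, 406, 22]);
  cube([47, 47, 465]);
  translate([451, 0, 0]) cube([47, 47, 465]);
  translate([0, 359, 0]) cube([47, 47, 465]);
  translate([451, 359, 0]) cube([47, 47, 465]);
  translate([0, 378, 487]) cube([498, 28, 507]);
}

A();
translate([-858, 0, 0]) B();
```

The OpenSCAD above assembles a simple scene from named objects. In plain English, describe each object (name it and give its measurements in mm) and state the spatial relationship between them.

A is an open storage box with external size 149×125×63 mm and wall thickness 19 mm (the base is also 19 mm thick). The base covers the whole footprint; the four walls stand on the base, with the y-facing walls full-width and the x-facing walls fitting between their inner faces.

B is a chair: 498×406 mm seat, 22 mm thick, top at z = 487 mm, on four 47 mm square corner legs flush with the seat edges. A 28 mm thick backrest slab spans the full seat width, extending 507 mm above the seat top, its back face flush with the seat's +y edge.

The chair is on the floor beside the open box on its −x side.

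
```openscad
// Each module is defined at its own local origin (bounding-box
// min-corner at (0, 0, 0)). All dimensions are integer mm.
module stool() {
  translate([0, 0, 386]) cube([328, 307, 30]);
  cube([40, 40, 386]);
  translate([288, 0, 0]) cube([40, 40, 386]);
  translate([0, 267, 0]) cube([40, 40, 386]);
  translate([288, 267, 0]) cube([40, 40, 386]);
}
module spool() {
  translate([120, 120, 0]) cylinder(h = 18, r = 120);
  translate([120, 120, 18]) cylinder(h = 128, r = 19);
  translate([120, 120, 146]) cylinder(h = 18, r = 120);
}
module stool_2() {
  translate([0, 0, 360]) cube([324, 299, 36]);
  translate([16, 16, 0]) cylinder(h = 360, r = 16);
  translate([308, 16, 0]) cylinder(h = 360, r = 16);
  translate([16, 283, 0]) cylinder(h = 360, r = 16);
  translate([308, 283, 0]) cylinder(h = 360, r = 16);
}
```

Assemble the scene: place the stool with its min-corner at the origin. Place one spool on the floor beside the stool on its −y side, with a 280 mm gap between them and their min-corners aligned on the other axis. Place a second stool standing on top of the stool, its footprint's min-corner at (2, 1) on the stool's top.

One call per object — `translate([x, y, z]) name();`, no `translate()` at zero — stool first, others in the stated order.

stool();
translate([0, -520, 0]) spool();
translate([2, 1, 416]) stool_2();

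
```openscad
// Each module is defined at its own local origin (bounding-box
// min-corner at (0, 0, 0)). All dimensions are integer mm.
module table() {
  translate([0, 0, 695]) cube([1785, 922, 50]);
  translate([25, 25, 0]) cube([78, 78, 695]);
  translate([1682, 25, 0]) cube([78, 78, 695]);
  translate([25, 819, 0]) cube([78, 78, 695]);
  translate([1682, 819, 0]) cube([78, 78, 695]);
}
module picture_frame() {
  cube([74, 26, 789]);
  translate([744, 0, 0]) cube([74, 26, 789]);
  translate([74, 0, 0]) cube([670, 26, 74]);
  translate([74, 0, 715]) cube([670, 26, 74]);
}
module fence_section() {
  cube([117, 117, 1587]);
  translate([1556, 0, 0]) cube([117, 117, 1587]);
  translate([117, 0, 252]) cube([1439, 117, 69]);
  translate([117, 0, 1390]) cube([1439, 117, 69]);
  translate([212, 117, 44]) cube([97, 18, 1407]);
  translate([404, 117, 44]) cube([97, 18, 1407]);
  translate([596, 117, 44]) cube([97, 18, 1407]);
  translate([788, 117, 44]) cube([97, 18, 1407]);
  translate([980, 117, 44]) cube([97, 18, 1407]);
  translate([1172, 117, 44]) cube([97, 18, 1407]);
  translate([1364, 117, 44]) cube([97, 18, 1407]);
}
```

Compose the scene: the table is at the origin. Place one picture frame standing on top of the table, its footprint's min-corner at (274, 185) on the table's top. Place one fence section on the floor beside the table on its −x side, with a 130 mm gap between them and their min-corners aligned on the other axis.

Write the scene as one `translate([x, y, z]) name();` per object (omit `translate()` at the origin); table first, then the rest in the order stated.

table();
translate([274, 185, 745]) picture_frame();
translate([-1803, 0, 0]) fence_section();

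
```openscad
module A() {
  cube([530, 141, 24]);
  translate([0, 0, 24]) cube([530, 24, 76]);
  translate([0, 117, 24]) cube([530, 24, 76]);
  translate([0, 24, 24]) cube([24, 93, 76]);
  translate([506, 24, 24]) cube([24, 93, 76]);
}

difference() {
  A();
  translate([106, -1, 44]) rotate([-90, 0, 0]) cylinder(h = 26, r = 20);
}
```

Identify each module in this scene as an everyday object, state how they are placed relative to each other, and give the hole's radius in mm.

A is an open box. The open box has a circular hole through its front wall. The hole's radius is 20 mm.

The subtracted cylinder has r = 20 mm.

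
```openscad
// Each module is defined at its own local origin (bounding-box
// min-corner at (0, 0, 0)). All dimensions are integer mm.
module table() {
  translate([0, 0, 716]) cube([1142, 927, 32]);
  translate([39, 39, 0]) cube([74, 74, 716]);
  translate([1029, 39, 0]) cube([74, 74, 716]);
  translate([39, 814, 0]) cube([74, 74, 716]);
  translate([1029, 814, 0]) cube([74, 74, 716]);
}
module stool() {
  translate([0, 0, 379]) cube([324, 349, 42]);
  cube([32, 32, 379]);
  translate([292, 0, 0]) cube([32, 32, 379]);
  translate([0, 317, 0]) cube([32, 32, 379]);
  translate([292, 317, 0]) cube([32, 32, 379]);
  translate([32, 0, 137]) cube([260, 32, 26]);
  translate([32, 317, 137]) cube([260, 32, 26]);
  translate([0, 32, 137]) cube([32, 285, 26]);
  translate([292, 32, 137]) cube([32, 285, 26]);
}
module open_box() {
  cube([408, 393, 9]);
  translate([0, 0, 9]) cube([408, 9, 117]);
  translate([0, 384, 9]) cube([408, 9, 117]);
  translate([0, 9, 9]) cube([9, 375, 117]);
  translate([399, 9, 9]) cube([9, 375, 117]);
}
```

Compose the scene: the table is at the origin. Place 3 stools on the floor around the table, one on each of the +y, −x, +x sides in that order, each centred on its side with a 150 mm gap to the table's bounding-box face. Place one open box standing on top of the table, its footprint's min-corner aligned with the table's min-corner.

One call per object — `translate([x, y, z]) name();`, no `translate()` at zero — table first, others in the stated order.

table();
translate([409, 1077, 0]) stool();
translate([-474, 289, 0]) stool();
translate([1292, 289, 0]) stool();
translate([0, 0, 748]) open_box();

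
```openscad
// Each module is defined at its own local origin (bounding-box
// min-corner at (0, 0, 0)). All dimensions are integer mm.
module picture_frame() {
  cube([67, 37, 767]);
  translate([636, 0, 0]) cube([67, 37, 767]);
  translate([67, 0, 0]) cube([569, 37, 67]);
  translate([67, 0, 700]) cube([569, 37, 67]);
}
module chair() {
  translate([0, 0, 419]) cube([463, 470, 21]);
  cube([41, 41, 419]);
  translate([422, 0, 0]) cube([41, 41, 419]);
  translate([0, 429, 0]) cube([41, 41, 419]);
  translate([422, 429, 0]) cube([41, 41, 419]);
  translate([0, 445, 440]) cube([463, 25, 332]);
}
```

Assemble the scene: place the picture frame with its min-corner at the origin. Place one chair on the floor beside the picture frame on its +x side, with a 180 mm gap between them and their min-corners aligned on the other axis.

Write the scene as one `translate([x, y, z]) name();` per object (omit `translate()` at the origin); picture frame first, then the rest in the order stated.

picture_frame();
translate([883, 0, 0]) chair();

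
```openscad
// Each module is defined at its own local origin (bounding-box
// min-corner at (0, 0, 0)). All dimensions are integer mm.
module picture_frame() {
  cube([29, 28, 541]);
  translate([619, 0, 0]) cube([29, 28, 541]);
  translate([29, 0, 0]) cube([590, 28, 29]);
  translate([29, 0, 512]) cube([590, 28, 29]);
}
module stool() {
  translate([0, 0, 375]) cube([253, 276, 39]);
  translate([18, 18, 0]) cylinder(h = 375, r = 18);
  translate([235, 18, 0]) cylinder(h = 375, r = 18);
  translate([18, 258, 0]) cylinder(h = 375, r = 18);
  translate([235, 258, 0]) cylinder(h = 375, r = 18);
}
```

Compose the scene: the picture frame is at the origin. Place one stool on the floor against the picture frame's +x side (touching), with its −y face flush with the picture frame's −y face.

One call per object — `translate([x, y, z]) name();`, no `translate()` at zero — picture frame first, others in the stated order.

picture_frame();
translate([648, 0, 0]) stool();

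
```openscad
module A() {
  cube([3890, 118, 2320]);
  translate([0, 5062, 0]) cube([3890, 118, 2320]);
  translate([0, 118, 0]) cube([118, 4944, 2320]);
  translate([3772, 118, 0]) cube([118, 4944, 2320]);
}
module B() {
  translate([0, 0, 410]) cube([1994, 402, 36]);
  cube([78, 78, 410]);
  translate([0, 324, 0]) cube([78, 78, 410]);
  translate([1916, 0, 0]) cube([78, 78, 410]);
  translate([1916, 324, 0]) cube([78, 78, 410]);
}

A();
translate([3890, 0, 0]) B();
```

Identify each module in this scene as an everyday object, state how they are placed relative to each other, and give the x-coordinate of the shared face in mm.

A is a house frame. B is a bench. The bench is against the house frame's +x side, with their −y faces flush. The x-coordinate of the shared face is 3890 mm.

The house frame's +x face and the bench's −x face are both at x = 3890 mm.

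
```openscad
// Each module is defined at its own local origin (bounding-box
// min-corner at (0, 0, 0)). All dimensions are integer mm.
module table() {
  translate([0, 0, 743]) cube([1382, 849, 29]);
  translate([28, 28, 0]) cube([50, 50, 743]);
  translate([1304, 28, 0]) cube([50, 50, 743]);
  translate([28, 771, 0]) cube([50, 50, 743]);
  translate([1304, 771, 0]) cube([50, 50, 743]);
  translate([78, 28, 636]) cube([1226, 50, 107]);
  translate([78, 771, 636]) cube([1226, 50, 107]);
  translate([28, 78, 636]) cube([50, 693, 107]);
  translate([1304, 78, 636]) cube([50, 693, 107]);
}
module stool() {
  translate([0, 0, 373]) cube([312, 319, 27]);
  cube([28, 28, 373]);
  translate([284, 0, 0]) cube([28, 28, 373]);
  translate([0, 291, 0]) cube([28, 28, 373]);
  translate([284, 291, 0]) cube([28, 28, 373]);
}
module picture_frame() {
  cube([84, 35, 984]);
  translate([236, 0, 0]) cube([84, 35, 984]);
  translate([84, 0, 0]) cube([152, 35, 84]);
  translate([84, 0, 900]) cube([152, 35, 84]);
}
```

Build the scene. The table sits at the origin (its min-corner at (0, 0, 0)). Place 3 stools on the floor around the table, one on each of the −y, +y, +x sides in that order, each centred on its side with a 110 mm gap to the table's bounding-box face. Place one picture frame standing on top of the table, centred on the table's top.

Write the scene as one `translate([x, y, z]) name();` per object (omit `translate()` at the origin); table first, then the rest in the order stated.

table();
translate([535, -429, 0]) stool();
translate([535, 959, 0]) stool();
translate([1492, 265, 0]) stool();
translate([531, 407, 772]) picture_frame();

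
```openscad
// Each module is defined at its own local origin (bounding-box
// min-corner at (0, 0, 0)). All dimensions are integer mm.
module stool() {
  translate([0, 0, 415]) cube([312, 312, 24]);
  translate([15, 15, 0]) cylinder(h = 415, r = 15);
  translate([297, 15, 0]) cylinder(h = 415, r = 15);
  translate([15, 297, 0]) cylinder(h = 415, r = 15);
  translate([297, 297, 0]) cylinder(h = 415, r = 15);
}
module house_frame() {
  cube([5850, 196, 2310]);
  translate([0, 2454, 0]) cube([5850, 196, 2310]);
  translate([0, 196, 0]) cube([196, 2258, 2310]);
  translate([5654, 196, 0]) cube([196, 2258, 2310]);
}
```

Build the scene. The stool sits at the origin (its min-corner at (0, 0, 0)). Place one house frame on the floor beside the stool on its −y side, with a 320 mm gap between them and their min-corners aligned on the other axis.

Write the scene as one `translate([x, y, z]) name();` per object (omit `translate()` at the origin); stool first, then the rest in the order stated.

stool();
translate([0, -2970, 0]) house_frame();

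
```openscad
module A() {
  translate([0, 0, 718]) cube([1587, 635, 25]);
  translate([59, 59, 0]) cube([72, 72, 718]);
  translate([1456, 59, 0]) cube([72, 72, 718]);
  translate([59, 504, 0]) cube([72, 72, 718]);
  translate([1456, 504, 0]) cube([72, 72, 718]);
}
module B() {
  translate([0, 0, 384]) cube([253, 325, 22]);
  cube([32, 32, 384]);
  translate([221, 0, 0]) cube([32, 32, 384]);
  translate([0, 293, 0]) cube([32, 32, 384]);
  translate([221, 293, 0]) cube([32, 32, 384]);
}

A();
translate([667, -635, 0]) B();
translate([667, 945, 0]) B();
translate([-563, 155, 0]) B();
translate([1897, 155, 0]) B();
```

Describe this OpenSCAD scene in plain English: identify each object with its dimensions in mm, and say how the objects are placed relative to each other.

A is a rectangular dining table. The top is 1587×635×25 mm with its upper surface at z = 743 mm. It stands on four 72×72 mm square legs, each inset 59 mm from the nearest pair of top edges, running from the floor to the underside of the top.

B is a four-legged stool. The seat is a 253×325×22 mm slab whose top surface is at z = 406 mm; four square legs, each 32×32 mm in cross-section, run from the floor (z = 0) to the underside of the seat, each flush with a corner of the seat.

Four stools sit around the table at the −y, +y, −x, +x sides.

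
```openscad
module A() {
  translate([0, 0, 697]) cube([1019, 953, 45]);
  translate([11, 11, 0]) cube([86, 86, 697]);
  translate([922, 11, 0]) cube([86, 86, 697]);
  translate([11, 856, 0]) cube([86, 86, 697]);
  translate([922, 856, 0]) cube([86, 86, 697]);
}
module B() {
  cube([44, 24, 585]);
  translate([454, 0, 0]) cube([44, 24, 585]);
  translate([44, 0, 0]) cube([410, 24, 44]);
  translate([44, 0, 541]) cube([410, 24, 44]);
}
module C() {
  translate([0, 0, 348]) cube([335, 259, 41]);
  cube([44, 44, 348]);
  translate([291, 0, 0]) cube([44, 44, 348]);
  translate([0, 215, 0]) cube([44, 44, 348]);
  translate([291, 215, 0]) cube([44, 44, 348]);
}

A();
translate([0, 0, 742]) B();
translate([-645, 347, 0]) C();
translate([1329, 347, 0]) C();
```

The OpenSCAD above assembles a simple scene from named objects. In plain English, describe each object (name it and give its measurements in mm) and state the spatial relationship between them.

A is a rectangular dining table. The top is 1019×953×45 mm with its upper surface at z = 742 mm. It stands on four 86×86 mm square legs, each inset 11 mm from the nearest pair of top edges, running from the floor to the underside of the top.

B is a rectangular picture frame lying in the x–z plane (depth along y). The opening is 410 mm wide (x) by 497 mm tall (z), surrounded by a border 44 mm wide on all four sides. The frame is 24 mm deep and is made of two full-height vertical stiles with two horizontal rails fitted between them.

C is a simple wooden stool: a rectangular seat 335 mm (x) by 259 mm (y), 41 mm thick, top face at z = 389 mm, on four square legs, each 44×44 mm in cross-section. The legs rest on z = 0, each flush with a corner of the seat.

The picture frame is on top of the table. Two stools sit around the table at the −x, +x sides.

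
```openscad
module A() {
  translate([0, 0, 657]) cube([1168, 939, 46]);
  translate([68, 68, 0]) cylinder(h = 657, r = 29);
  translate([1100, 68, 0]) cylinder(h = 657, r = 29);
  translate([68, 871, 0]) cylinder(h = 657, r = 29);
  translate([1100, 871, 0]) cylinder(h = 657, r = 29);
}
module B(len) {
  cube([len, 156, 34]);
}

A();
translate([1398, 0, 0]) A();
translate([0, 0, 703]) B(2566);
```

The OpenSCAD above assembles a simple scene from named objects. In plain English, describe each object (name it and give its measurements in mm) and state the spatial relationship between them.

A is a table with a 1168×939 mm rectangular top, 46 mm thick, top surface at z = 703 mm, supported by four round legs of 58 mm diameter, each leg's bounding box inset 39 mm from the nearest pair of top edges, running from the floor.

B is a rectangular beam 2566 mm long (x), 156 mm deep (y), 34 mm thick (z).

The beam spans the tops of two tables placed 230 mm apart, resting at z = 703 mm.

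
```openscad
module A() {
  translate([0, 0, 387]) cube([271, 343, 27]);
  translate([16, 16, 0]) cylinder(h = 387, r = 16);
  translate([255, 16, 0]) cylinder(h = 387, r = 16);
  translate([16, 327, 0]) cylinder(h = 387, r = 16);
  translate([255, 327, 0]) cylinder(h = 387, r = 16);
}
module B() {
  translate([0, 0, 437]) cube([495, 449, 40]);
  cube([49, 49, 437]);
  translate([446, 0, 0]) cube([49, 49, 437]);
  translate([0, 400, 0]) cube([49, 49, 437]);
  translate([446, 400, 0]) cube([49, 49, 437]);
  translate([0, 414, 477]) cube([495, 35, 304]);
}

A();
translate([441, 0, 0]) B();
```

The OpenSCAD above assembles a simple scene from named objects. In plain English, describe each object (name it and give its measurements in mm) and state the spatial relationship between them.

A is a simple wooden stool: a rectangular seat 271 mm (x) by 343 mm (y), 27 mm thick, top face at z = 414 mm, on four round legs, each 32 mm in diameter. The legs rest on z = 0, each leg's axis is inset half a diameter from the nearest pair of seat edges (so the leg's bounding box is flush with the corner).

B is a chair: 495×449 mm seat, 40 mm thick, top at z = 477 mm, on four 49 mm square corner legs flush with the seat edges. A 35 mm thick backrest slab spans the full seat width, extending 304 mm above the seat top, its back face flush with the seat's +y edge.

The chair is on the floor beside the stool on its +x side.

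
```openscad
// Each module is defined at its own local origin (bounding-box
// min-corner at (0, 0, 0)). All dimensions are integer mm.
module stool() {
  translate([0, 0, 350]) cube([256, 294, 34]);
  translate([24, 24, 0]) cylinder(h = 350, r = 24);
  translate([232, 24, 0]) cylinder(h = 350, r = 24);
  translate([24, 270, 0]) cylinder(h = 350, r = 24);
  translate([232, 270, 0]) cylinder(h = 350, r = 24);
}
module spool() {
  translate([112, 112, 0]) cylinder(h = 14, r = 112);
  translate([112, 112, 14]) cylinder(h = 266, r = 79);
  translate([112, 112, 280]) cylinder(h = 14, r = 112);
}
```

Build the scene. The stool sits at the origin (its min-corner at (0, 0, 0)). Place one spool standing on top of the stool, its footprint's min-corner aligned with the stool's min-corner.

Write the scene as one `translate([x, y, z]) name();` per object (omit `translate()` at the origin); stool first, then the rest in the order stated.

stool();
translate([0, 0, 384]) spool();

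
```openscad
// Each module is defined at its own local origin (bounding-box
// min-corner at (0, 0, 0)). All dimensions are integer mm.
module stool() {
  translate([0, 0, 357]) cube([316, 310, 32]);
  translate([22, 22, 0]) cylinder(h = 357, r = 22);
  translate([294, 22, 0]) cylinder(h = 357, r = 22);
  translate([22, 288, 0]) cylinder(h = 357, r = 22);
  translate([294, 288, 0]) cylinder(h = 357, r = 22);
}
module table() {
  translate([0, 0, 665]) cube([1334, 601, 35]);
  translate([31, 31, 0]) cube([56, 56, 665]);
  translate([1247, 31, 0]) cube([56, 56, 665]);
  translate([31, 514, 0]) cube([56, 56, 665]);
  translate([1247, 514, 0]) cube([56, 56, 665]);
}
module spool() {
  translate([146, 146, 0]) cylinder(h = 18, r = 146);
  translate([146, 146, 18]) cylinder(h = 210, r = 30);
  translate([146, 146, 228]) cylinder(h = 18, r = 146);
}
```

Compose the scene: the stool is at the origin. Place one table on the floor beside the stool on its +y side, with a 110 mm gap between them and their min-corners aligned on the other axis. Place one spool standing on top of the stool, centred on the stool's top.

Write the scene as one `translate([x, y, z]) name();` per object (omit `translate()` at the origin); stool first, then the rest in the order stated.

stool();
translate([0, 420, 0]) table();
translate([12, 9, 389]) spool();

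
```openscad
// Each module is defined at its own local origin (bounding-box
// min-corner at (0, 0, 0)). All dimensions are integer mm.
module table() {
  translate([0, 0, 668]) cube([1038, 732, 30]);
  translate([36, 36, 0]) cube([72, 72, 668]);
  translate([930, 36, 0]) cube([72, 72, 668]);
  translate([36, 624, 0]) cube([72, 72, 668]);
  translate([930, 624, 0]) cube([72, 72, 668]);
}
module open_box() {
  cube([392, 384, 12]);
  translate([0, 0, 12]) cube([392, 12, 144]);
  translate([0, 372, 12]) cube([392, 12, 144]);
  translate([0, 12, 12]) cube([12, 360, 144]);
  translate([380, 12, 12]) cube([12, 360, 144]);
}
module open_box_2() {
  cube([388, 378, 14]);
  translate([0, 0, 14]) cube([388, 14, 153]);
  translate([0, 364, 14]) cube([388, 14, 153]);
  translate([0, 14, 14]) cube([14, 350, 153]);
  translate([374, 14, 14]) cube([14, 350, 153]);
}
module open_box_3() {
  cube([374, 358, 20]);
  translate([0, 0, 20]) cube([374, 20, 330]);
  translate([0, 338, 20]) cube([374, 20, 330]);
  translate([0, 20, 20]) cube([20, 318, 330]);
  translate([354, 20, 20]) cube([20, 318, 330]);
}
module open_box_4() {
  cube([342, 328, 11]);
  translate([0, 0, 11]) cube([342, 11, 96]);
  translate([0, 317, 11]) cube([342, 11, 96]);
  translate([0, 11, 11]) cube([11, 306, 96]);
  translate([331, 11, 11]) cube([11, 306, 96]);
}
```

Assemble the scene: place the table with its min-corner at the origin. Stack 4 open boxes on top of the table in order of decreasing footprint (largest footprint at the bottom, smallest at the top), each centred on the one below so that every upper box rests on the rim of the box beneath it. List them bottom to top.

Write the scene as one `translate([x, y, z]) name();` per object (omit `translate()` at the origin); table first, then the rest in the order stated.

table();
translate([323, 174, 698]) open_box();
translate([325, 177, 854]) open_box_2();
translate([332, 187, 1021]) open_box_3();
translate([348, 202, 1371]) open_box_4();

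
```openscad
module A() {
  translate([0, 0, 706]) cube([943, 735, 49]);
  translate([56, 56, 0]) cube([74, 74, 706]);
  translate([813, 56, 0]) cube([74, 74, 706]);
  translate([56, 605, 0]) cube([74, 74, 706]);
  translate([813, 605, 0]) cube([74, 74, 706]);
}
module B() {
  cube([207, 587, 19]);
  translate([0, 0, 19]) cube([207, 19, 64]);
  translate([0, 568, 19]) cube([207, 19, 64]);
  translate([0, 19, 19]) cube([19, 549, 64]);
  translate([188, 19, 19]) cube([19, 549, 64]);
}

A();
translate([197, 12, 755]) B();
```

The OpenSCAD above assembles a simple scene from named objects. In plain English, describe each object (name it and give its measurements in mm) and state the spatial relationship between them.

A is a table: top 943 mm (x) × 735 mm (y), 49 mm thick, upper face at z = 755 mm, on four 74×74 mm square legs, each inset 56 mm from the nearest pair of top edges, running from z = 0 to the bottom of the top.

B is an open storage box with external size 207×587×83 mm and wall thickness 19 mm (the base is also 19 mm thick). The base covers the whole footprint; the four walls stand on the base, with the y-facing walls full-width and the x-facing walls fitting between their inner faces.

The open box is on top of the table.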